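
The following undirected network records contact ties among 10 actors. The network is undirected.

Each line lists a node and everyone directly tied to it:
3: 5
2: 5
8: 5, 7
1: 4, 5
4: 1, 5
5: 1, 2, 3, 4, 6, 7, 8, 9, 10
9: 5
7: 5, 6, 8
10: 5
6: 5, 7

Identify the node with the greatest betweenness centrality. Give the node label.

5

Unnormalized betweenness of each node: 1:0, 2:0, 3:0, 4:0, 5:65/2, 6:0, 7:1/2, 8:0, 9:0, 10:0.
5 has the largest value, 65/2, making it the main broker — the node through which the most shortest paths run.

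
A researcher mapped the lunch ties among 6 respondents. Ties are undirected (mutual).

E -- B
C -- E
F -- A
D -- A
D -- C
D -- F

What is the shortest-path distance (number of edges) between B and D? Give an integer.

3

One shortest route is B – E – C – D, which uses 3 edges, and at distance 2 from B we only reach {C}, which does not include D. So d(B,D) = 3.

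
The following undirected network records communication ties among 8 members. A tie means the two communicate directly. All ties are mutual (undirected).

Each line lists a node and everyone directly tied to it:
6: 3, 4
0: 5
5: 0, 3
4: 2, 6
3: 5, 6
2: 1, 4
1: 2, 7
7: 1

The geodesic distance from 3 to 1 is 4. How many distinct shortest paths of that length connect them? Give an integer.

The shortest distance is 4, and the only length-4 path is 3–6–4–2–1. So there is exactly 1 shortest path.

1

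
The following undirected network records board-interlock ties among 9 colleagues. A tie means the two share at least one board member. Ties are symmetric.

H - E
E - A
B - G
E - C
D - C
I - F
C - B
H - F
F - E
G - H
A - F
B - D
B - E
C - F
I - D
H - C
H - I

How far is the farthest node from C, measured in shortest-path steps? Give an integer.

2

Distances from C: A:2, B:1, D:1, E:1, F:1, G:2, H:1, I:2.
The largest is 2 (to I, G, and A), so the eccentricity of C is 2.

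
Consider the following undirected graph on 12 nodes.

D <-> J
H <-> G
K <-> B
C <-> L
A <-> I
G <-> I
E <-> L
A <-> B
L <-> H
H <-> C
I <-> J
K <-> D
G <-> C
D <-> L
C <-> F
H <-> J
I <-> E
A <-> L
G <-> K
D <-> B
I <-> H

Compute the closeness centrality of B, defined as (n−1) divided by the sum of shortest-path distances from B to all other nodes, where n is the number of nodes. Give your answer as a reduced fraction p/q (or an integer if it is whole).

11/24

Distances from B: A:1, C:3, D:1, E:3, F:4, G:2, H:3, I:2, J:2, K:1, L:2. Sum = 24.
n = 12, so closeness = 11/24.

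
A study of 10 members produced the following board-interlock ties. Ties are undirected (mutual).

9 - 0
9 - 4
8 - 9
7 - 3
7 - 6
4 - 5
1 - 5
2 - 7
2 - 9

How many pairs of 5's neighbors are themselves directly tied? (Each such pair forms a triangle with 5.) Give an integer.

0

5's neighbors are 1 and 4, but none of them are tied to each other, so no triangle contains 5.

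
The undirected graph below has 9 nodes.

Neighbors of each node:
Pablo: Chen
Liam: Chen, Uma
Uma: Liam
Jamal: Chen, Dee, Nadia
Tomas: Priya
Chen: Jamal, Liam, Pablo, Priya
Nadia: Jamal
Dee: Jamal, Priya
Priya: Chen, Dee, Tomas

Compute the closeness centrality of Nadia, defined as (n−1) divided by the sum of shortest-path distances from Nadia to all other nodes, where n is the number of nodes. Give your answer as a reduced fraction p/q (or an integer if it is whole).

Distances from Nadia: Chen:2, Dee:2, Jamal:1, Liam:3, Pablo:3, Priya:3, Tomas:4, Uma:4. Sum = 22.
n = 9, so closeness = 8/22 = 4/11.

4/11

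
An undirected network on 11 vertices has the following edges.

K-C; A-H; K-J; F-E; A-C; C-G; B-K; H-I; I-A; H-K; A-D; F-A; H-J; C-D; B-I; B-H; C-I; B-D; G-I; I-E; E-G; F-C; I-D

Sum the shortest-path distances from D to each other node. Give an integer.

Distances from D: A:1, B:1, C:1, E:2, F:2, G:2, H:2, I:1, J:3, K:2.
Sum = 1 + 1 + 1 + 2 + 2 + 2 + 2 + 1 + 3 + 2 = 17.

17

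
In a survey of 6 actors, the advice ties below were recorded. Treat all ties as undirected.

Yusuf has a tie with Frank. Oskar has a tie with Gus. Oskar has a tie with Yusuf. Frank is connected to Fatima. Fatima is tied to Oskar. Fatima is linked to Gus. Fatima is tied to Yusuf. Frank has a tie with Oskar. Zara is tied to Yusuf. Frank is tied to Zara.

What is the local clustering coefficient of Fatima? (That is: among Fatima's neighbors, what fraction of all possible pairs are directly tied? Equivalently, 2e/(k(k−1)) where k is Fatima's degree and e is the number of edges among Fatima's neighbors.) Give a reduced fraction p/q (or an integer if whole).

2/3

Fatima's neighbors: Frank, Gus, Oskar, and Yusuf (k = 4).
Possible neighbor pairs: C(4,2) = 6. Edges among them: Frank–Oskar, Frank–Yusuf, Gus–Oskar, Oskar–Yusuf → e = 4.
Clustering(Fatima) = 4/6 = 2/3.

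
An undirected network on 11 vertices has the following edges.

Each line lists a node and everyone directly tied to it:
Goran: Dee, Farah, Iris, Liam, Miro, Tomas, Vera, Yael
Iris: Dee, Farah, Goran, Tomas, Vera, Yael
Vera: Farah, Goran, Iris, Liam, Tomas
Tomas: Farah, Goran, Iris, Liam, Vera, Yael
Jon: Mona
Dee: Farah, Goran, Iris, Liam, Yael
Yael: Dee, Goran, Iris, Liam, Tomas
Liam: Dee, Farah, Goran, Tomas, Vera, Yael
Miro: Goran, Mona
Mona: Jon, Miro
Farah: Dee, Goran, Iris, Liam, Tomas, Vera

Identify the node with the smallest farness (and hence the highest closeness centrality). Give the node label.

Goran

Farness (sum of distances to all others) for each node — Dee:18, Farah:17, Goran:13, Iris:17, Jon:34, Liam:17, Miro:18, Mona:25, Tomas:17, Vera:18, Yael:18.
The smallest farness is 13, for Goran, so Goran has the highest closeness.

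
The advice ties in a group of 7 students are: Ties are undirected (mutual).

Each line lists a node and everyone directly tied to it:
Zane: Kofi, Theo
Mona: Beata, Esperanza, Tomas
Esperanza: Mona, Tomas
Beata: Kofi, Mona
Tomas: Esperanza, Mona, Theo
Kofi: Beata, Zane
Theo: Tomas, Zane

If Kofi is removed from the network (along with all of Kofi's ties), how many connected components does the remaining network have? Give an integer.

1

Kofi's neighbors (Beata and Zane) remain reachable from one another through other ties, so the rest of the network stays in one piece.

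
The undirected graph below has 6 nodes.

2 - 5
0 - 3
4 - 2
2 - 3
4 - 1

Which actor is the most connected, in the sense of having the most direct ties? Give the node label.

Degrees — 0:1, 1:1, 2:3, 3:2, 4:2, 5:1.
The maximum is 3, attained only by 2.

2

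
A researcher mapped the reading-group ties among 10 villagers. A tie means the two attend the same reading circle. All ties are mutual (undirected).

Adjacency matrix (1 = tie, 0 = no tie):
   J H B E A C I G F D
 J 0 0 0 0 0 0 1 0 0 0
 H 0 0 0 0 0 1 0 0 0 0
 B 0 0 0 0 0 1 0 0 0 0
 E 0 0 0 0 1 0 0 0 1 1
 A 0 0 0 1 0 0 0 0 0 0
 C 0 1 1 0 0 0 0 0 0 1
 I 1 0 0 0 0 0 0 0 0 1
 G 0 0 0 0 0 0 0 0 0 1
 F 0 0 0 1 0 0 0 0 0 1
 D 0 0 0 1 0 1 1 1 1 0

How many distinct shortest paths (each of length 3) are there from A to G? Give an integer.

1

The shortest distance is 3, and the only length-3 path is A–E–D–G. So there is exactly 1 shortest path.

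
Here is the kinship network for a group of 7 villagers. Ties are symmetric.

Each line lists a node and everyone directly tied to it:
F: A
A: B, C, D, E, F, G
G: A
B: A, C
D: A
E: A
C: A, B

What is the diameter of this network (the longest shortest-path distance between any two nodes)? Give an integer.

Eccentricity of each node (its greatest distance to any other): A:1, B:2, C:2, D:2, E:2, F:2, G:2.
The maximum eccentricity is 2, realized for instance by the pair G–B via G – A – B. So the diameter is 2.

2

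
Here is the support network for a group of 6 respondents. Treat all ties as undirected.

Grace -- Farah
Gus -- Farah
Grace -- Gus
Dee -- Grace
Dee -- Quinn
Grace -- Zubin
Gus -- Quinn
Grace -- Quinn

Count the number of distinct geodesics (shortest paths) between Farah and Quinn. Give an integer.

2

The shortest distance is 2. The length-2 paths are: Farah–Grace–Quinn; Farah–Gus–Quinn.
That gives 2 distinct shortest paths.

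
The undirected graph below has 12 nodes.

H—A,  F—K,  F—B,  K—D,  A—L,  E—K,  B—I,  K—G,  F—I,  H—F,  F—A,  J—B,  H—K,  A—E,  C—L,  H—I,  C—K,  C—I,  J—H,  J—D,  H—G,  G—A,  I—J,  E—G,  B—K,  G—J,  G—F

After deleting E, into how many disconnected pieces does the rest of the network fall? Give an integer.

E's neighbors (A, G, and K) remain reachable from one another through other ties, so the rest of the network stays in one piece.

1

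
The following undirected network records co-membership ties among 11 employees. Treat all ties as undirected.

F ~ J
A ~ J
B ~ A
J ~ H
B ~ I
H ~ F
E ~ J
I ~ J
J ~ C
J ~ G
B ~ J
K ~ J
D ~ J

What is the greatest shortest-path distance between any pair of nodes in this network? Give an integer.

2

Eccentricity of each node (its greatest distance to any other): A:2, B:2, C:2, D:2, E:2, F:2, G:2, H:2, I:2, J:1, K:2.
The maximum eccentricity is 2, realized for instance by the pair B–H via B – J – H. So the diameter is 2.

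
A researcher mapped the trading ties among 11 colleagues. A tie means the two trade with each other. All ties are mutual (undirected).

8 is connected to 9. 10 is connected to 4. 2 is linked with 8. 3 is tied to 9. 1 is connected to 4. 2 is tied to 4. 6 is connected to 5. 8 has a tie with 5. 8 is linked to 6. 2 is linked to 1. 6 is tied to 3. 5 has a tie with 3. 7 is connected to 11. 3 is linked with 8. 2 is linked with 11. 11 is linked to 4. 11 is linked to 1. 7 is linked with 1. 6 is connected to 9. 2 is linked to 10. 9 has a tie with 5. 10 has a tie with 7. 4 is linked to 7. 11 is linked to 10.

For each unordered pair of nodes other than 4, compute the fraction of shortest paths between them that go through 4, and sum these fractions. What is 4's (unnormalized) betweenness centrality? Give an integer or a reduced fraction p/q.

Pairs whose geodesics pass through 4 — 2–7: 1/4; 10–1: 1/4; 7–6: 1/4; 7–9: 1/4; 7–8: 1/4; 7–5: 1/4; 7–3: 1/4.
All other pairs contribute 0.
Summing the contributions gives betweenness(4) = 7/4.

7/4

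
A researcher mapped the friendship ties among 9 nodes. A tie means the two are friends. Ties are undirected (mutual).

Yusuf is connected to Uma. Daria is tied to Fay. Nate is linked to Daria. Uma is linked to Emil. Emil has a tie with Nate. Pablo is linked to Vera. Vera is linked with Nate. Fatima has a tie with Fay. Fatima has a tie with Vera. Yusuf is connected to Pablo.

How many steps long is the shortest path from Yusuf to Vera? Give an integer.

2

One shortest route is Yusuf – Pablo – Vera, which uses 2 edges, and Yusuf and Vera are not directly tied, so nothing shorter exists. So d(Yusuf,Vera) = 2.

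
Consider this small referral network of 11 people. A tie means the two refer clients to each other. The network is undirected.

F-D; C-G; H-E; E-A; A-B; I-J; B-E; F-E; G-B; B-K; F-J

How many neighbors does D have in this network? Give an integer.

D is directly tied to F. That is 1 neighbor, so the degree of D is 1.

1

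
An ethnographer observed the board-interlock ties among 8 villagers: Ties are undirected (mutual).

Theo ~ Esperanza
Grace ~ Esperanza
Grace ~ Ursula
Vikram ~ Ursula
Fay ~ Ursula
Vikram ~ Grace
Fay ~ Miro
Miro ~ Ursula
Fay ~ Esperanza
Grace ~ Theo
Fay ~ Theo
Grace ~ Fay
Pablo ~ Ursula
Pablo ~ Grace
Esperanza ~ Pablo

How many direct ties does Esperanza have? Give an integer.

4

Esperanza is directly tied to Fay, Grace, Pablo, and Theo. That is 4 neighbors, so the degree of Esperanza is 4.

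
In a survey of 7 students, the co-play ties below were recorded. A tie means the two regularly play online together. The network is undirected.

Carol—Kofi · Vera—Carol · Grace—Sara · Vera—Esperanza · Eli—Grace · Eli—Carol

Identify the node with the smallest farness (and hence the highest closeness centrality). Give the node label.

Carol

Farness (sum of distances to all others) for each node — Carol:10, Eli:11, Esperanza:18, Grace:14, Kofi:15, Sara:19, Vera:13.
The smallest farness is 10, for Carol, so Carol has the highest closeness.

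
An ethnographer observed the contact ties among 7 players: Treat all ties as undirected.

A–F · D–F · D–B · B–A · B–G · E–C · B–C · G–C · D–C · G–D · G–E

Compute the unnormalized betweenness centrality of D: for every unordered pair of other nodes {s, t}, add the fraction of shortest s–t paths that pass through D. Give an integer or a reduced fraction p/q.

Pairs whose geodesics pass through D — C–F: 1; G–F: 1; B–F: 1/2; F–E: 2/2.
All other pairs contribute 0.
Summing the contributions gives betweenness(D) = 7/2.

7/2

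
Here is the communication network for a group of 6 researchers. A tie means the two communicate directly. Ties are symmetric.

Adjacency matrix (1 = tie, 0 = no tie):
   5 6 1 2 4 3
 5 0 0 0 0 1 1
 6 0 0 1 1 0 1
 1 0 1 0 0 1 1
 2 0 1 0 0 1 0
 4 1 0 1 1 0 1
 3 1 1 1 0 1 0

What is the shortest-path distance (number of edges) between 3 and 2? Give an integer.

One shortest route is 3 – 6 – 2, which uses 2 edges, and 3 and 2 are not directly tied, so nothing shorter exists. So d(3,2) = 2.

2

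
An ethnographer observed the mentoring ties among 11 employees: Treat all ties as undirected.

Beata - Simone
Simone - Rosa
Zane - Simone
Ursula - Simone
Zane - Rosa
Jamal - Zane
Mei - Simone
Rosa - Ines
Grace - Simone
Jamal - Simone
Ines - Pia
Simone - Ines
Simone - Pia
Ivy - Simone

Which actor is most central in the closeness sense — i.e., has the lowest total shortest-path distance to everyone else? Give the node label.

Simone

Farness (sum of distances to all others) for each node — Beata:19, Grace:19, Ines:17, Ivy:19, Jamal:18, Mei:19, Pia:18, Rosa:17, Simone:10, Ursula:19, Zane:17.
The smallest farness is 10, for Simone, so Simone has the highest closeness.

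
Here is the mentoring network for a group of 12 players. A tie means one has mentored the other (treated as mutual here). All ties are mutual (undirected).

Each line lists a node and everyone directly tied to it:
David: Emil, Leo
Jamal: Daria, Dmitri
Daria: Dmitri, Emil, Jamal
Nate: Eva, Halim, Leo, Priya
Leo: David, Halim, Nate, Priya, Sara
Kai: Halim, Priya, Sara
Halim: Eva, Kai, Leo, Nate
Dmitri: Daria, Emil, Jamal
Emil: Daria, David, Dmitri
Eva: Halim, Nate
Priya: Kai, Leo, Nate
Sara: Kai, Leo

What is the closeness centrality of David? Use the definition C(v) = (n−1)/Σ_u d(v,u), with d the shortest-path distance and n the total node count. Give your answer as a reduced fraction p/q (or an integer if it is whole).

Distances from David: Daria:2, Dmitri:2, Emil:1, Eva:3, Halim:2, Jamal:3, Kai:3, Leo:1, Nate:2, Priya:2, Sara:2. Sum = 23.
n = 12, so closeness = 11/23.

11/23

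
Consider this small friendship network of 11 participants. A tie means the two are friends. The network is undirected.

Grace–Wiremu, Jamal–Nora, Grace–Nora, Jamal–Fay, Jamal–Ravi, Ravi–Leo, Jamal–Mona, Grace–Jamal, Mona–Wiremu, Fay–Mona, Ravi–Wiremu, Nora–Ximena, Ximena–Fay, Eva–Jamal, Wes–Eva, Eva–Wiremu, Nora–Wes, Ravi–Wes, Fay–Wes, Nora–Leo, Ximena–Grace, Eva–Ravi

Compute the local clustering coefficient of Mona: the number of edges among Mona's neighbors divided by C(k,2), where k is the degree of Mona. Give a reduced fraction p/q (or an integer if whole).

Mona's neighbors: Fay, Jamal, and Wiremu (k = 3).
Possible neighbor pairs: C(3,2) = 3. Edges among them: Fay–Jamal → e = 1.
Clustering(Mona) = 1/3.

1/3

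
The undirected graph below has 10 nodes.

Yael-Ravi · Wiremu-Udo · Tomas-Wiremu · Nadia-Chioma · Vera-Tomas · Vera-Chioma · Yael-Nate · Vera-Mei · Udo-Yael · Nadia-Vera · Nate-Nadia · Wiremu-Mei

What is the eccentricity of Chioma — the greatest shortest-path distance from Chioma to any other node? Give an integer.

4

Distances from Chioma: Mei:2, Nadia:1, Nate:2, Ravi:4, Tomas:2, Udo:4, Vera:1, Wiremu:3, Yael:3.
The largest is 4 (to Udo and Ravi), so the eccentricity of Chioma is 4.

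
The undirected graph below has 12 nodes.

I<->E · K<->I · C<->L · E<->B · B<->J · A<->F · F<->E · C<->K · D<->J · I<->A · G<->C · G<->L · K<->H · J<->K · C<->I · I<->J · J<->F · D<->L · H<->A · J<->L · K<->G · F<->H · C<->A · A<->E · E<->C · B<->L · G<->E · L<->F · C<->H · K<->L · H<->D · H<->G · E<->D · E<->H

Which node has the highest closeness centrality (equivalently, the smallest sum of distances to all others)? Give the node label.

E

Farness (sum of distances to all others) for each node — A:17, B:19, C:15, D:18, E:14, F:17, G:17, H:15, I:17, J:16, K:16, L:15.
The smallest farness is 14, for E, so E has the highest closeness.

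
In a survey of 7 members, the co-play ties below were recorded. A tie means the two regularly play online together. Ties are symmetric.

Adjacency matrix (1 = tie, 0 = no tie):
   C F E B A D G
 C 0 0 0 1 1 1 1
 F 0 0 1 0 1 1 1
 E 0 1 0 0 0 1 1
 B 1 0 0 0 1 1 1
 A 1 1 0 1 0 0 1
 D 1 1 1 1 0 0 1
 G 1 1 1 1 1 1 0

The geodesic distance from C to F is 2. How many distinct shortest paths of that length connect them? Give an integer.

The shortest distance is 2. The length-2 paths are: C–A–F; C–D–F; C–G–F.
That gives 3 distinct shortest paths.

3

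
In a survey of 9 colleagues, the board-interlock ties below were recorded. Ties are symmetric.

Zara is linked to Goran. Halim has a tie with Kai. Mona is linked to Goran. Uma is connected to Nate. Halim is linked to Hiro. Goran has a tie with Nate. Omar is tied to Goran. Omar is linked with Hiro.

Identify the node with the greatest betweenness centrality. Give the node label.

Unnormalized betweenness of each node: Goran:21, Halim:7, Hiro:12, Kai:0, Mona:0, Nate:7, Omar:15, Uma:0, Zara:0.
Goran has the largest value, 21, making it the main broker — the node through which the most shortest paths run.

Goran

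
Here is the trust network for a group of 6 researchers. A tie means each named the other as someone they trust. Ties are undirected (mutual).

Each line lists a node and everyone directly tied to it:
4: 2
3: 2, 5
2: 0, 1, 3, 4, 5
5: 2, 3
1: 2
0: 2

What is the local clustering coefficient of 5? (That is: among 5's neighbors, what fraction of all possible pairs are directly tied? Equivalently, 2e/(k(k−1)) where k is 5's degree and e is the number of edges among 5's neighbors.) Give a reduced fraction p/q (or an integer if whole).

5's neighbors: 2 and 3 (k = 2).
Possible neighbor pairs: C(2,2) = 1. Edges among them: 2–3 → e = 1.
Clustering(5) = 1/1.

1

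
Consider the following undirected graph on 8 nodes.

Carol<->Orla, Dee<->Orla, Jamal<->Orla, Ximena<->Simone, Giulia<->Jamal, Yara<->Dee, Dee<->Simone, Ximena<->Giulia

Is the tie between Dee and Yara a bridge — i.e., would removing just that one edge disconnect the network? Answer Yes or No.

Yes

Without the Dee–Yara edge there is no alternate route between Dee and Yara, so the network disconnects. It is a bridge.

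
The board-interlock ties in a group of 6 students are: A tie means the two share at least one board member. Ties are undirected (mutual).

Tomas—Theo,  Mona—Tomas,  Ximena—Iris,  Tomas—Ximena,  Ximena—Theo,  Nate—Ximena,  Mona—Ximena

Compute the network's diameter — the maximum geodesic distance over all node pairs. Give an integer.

2

Eccentricity of each node (its greatest distance to any other): Iris:2, Mona:2, Nate:2, Theo:2, Tomas:2, Ximena:1.
The maximum eccentricity is 2, realized for instance by the pair Theo–Nate via Theo – Ximena – Nate. So the diameter is 2.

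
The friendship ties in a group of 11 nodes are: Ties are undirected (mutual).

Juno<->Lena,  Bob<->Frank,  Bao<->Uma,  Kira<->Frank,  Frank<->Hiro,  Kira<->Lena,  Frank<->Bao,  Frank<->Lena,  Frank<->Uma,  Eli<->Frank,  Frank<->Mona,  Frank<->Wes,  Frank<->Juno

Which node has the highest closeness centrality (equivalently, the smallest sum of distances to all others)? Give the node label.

Farness (sum of distances to all others) for each node — Bao:18, Bob:19, Eli:19, Frank:10, Hiro:19, Juno:18, Kira:18, Lena:17, Mona:19, Uma:18, Wes:19.
The smallest farness is 10, for Frank, so Frank has the highest closeness.

Frank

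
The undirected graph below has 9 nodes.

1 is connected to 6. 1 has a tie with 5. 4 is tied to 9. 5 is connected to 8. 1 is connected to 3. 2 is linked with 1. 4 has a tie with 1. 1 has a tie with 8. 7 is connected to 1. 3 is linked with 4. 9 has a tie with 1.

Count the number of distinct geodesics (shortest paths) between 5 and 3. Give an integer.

The shortest distance is 2, and the only length-2 path is 5–1–3. So there is exactly 1 shortest path.

1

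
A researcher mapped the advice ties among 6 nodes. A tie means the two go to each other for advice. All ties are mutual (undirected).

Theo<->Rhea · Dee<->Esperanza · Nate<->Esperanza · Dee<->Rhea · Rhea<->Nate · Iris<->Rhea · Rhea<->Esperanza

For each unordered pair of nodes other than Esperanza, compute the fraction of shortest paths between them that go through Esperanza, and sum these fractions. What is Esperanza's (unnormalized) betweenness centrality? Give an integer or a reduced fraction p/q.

Pairs whose geodesics pass through Esperanza — Nate–Dee: 1/2.
All other pairs contribute 0.
Summing the contributions gives betweenness(Esperanza) = 1/2.

1/2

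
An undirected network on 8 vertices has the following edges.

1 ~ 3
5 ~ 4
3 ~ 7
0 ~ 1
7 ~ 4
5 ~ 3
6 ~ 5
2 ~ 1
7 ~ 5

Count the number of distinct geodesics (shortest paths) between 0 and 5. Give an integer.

The shortest distance is 3, and the only length-3 path is 0–1–3–5. So there is exactly 1 shortest path.

1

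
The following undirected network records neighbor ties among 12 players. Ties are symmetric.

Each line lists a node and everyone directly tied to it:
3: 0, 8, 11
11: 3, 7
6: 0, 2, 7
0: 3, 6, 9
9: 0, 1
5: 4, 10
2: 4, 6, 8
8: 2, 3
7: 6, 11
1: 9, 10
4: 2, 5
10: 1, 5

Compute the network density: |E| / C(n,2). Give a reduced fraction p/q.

7/33

There are 14 edges and 12 nodes, so the maximum possible is C(12,2) = 66.
Density = 14/66 = 7/33.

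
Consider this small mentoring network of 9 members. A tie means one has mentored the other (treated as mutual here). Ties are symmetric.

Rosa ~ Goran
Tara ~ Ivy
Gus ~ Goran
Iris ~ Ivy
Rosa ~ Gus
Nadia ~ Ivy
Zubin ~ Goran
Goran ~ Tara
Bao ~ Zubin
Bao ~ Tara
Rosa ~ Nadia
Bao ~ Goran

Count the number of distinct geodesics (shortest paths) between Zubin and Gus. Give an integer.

The shortest distance is 2, and the only length-2 path is Zubin–Goran–Gus. So there is exactly 1 shortest path.

1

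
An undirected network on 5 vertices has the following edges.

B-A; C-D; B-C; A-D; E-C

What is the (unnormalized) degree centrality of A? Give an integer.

A is directly tied to B and D. That is 2 neighbors, so the degree of A is 2.

2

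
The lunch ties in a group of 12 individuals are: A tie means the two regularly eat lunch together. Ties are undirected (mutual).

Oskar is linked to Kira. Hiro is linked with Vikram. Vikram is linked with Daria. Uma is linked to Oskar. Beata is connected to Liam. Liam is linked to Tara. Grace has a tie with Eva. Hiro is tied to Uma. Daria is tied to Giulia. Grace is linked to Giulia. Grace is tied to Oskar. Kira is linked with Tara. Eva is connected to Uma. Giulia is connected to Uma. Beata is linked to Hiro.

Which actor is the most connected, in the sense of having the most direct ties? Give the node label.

Degrees — Beata:2, Daria:2, Eva:2, Giulia:3, Grace:3, Hiro:3, Kira:2, Liam:2, Oskar:3, Tara:2, Uma:4, Vikram:2.
The maximum is 4, attained only by Uma.

Uma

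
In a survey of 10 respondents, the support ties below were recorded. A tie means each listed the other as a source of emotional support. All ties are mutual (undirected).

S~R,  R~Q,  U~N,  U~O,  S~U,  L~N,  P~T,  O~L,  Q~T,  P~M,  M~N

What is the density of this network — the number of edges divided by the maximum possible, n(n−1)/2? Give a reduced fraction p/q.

There are 11 edges and 10 nodes, so the maximum possible is C(10,2) = 45.
Density = 11/45.

11/45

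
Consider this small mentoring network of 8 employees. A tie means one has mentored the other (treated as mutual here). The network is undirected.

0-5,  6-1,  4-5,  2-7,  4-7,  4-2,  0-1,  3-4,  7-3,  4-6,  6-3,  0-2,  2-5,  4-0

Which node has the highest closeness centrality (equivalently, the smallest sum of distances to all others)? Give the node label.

Farness (sum of distances to all others) for each node — 0:10, 1:13, 2:10, 3:11, 4:8, 5:11, 6:11, 7:12.
The smallest farness is 8, for 4, so 4 has the highest closeness.

4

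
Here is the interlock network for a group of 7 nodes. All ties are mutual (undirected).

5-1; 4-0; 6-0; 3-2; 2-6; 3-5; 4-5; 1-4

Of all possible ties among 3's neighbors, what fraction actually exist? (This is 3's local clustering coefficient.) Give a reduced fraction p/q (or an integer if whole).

3's neighbors: 2 and 5 (k = 2).
Possible neighbor pairs: C(2,2) = 1. Edges among them: none → e = 0.
Clustering(3) = 0/1.

0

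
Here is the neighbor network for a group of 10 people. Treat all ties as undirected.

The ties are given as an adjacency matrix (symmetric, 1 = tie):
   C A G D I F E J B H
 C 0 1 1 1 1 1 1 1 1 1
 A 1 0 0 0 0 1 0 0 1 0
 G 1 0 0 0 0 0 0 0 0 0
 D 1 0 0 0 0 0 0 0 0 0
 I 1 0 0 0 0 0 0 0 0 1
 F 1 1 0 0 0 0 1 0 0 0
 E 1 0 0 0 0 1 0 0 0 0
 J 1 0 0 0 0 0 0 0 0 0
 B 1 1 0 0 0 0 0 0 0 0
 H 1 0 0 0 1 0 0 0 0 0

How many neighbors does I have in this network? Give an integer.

2

I is directly tied to C and H. That is 2 neighbors, so the degree of I is 2.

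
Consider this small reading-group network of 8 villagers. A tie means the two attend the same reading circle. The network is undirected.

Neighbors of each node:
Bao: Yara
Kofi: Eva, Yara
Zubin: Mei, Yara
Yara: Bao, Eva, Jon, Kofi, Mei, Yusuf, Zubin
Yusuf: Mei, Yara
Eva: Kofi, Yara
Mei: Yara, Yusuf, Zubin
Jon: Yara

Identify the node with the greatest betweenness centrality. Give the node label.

Yara

Unnormalized betweenness of each node: Bao:0, Eva:0, Jon:0, Kofi:0, Mei:1/2, Yara:35/2, Yusuf:0, Zubin:0.
Yara has the largest value, 35/2, making it the main broker — the node through which the most shortest paths run.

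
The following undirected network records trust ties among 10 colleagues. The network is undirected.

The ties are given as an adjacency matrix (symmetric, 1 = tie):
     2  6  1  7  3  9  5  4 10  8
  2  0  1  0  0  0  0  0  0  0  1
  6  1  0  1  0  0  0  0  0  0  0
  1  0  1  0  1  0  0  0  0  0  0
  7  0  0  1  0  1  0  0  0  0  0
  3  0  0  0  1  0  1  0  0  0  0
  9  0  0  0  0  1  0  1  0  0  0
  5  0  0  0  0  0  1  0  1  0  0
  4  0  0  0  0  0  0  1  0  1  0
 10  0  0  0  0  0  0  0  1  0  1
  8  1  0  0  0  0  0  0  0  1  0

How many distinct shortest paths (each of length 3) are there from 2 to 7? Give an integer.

1

The shortest distance is 3, and the only length-3 path is 2–6–1–7. So there is exactly 1 shortest path.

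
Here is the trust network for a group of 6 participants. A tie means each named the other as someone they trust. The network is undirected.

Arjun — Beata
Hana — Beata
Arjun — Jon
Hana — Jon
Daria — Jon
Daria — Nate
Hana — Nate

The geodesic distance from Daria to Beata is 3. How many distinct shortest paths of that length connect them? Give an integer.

The shortest distance is 3. The length-3 paths are: Daria–Jon–Arjun–Beata; Daria–Jon–Hana–Beata; Daria–Nate–Hana–Beata.
That gives 3 distinct shortest paths.

3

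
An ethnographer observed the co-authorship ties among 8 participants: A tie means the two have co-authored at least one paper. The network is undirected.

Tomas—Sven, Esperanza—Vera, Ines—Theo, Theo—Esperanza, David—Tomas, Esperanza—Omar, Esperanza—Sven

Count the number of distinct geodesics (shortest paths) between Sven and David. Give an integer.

1

The shortest distance is 2, and the only length-2 path is Sven–Tomas–David. So there is exactly 1 shortest path.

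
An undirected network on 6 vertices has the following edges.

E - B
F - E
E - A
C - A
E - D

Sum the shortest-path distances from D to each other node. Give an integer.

Distances from D: A:2, B:2, C:3, E:1, F:2.
Sum = 2 + 2 + 3 + 1 + 2 = 10.

10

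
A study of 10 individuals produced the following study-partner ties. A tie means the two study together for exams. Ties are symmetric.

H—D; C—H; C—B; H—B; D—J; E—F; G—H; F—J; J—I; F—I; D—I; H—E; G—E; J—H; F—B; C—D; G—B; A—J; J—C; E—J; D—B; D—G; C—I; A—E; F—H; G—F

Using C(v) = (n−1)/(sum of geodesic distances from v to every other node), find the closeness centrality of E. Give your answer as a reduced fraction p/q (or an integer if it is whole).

9/13

Distances from E: A:1, B:2, C:2, D:2, F:1, G:1, H:1, I:2, J:1. Sum = 13.
n = 10, so closeness = 9/13.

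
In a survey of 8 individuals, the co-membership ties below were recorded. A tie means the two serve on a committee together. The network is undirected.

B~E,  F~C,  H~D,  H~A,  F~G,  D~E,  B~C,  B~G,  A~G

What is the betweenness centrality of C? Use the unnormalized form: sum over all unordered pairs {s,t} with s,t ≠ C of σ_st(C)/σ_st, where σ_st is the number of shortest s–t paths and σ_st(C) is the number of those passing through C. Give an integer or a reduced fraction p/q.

4/3

Pairs whose geodesics pass through C — B–F: 1/2; E–F: 1/2; D–F: 1/3.
All other pairs contribute 0.
Summing the contributions gives betweenness(C) = 4/3.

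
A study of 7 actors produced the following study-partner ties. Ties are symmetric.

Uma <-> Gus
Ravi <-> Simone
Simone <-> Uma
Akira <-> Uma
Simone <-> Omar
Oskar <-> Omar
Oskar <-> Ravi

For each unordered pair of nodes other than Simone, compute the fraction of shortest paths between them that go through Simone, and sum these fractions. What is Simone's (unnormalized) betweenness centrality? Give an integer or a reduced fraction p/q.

Pairs whose geodesics pass through Simone — Akira–Ravi: 1; Akira–Oskar: 2/2; Akira–Omar: 1; Uma–Ravi: 1; Uma–Oskar: 2/2; Uma–Omar: 1; Ravi–Gus: 1; Ravi–Omar: 1/2; Gus–Oskar: 2/2; Gus–Omar: 1.
All other pairs contribute 0.
Summing the contributions gives betweenness(Simone) = 19/2.

19/2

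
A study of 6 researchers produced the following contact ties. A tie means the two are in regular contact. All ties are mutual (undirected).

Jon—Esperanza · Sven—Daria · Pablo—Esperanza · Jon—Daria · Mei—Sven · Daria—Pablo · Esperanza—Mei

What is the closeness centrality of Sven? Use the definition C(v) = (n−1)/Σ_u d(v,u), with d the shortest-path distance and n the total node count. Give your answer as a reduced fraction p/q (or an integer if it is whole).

Distances from Sven: Daria:1, Esperanza:2, Jon:2, Mei:1, Pablo:2. Sum = 8.
n = 6, so closeness = 5/8.

5/8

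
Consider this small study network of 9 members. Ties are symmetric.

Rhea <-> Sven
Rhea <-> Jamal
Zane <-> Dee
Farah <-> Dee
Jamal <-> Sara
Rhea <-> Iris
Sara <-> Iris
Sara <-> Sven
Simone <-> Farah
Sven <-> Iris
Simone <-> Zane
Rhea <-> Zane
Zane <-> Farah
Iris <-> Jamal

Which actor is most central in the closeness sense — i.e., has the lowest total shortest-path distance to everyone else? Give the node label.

Farness (sum of distances to all others) for each node — Dee:19, Farah:18, Iris:15, Jamal:16, Rhea:12, Sara:20, Simone:19, Sven:16, Zane:13.
The smallest farness is 12, for Rhea, so Rhea has the highest closeness.

Rhea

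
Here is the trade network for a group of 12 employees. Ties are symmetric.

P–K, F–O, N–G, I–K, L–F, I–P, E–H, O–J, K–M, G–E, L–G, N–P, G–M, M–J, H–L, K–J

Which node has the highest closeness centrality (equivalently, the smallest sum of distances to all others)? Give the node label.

Farness (sum of distances to all others) for each node — E:28, F:28, G:20, H:32, I:31, J:24, K:23, L:24, M:21, N:25, O:28, P:26.
The smallest farness is 20, for G, so G has the highest closeness.

G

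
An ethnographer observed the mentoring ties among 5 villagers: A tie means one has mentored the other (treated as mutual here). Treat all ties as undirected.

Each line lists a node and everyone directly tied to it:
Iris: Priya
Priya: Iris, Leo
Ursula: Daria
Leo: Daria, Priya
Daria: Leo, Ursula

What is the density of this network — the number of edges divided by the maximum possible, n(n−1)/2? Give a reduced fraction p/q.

2/5

There are 4 edges and 5 nodes, so the maximum possible is C(5,2) = 10.
Density = 4/10 = 2/5.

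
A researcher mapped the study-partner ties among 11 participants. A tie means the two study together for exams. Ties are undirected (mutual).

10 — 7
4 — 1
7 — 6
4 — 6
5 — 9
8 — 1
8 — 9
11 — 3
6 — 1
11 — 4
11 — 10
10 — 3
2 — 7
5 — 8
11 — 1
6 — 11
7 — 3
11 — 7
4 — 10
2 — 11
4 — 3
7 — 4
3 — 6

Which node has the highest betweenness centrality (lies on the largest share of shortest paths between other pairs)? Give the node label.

Unnormalized betweenness of each node: 1:21, 2:0, 3:1/4, 4:59/12, 5:0, 6:8/3, 7:9/4, 8:16, 9:0, 10:0, 11:131/12.
1 has the largest value, 21, making it the main broker — the node through which the most shortest paths run.

1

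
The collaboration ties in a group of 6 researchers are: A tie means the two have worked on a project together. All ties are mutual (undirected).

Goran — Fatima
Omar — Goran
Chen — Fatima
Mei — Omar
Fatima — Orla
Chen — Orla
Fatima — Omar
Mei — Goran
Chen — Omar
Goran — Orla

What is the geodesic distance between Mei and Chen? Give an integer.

One shortest route is Mei – Omar – Chen, which uses 2 edges, and Mei and Chen are not directly tied, so nothing shorter exists. So d(Mei,Chen) = 2.

2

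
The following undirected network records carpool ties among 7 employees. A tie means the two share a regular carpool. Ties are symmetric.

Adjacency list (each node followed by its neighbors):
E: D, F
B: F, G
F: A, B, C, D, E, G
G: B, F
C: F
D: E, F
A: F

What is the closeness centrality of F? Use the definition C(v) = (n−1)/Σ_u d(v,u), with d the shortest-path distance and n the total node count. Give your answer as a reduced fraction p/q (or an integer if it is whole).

Distances from F: A:1, B:1, C:1, D:1, E:1, G:1. Sum = 6.
n = 7, so closeness = 6/6 = 1.

1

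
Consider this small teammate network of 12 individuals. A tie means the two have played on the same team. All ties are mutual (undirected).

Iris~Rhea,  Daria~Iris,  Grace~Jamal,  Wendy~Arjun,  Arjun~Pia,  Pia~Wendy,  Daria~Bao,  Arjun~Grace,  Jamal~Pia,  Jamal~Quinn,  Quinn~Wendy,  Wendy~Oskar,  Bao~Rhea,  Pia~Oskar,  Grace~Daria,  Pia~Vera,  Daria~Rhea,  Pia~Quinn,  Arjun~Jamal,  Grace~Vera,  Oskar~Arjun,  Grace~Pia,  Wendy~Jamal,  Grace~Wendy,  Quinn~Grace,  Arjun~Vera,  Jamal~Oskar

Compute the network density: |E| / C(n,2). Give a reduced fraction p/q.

There are 27 edges and 12 nodes, so the maximum possible is C(12,2) = 66.
Density = 27/66 = 9/22.

9/22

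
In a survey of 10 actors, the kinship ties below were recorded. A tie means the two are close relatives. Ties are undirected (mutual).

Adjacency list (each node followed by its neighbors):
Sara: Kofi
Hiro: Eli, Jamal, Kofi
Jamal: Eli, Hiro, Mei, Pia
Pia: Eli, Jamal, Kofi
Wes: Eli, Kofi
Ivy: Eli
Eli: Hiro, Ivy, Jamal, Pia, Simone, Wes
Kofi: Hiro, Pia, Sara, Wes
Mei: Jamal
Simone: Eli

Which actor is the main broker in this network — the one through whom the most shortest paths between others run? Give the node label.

Eli

Unnormalized betweenness of each node: Eli:55/3, Hiro:4, Ivy:0, Jamal:25/3, Kofi:28/3, Mei:0, Pia:4, Sara:0, Simone:0, Wes:2.
Eli has the largest value, 55/3, making it the main broker — the node through which the most shortest paths run.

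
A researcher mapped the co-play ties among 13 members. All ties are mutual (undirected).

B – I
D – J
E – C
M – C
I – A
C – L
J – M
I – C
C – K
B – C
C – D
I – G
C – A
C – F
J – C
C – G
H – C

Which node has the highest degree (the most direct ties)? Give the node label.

Degrees — A:2, B:2, C:12, D:2, E:1, F:1, G:2, H:1, I:4, J:3, K:1, L:1, M:2.
The maximum is 12, attained only by C.

C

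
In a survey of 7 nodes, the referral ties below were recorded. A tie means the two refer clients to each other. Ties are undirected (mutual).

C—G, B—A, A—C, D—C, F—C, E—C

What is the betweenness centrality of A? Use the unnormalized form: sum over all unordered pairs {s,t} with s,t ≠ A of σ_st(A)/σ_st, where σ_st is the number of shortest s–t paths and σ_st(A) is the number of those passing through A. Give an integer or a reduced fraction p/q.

5

Pairs whose geodesics pass through A — D–B: 1; C–B: 1; G–B: 1; F–B: 1; B–E: 1.
All other pairs contribute 0.
Summing the contributions gives betweenness(A) = 5.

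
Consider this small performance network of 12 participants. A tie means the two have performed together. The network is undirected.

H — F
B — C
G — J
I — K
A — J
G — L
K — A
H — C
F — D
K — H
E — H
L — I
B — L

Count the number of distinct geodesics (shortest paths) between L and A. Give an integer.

The shortest distance is 3. The length-3 paths are: L–I–K–A; L–G–J–A.
That gives 2 distinct shortest paths.

2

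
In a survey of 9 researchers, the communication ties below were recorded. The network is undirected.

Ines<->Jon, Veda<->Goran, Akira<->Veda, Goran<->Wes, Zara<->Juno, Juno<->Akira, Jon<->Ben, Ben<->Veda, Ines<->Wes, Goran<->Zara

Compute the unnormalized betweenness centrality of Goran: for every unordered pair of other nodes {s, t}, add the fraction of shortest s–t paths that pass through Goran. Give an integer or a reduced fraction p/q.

Pairs whose geodesics pass through Goran — Jon–Zara: 2/2; Ben–Zara: 1; Ben–Wes: 1/2; Veda–Zara: 1; Veda–Wes: 1; Veda–Ines: 1/2; Akira–Wes: 1; Akira–Ines: 1/2; Juno–Wes: 1; Juno–Ines: 1; Zara–Wes: 1; Zara–Ines: 1.
All other pairs contribute 0.
Summing the contributions gives betweenness(Goran) = 21/2.

21/2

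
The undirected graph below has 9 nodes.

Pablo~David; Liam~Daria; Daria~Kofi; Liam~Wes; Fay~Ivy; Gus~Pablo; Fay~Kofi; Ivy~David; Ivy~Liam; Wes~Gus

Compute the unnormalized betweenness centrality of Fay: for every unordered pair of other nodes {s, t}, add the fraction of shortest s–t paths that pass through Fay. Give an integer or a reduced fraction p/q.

3

Pairs whose geodesics pass through Fay — David–Kofi: 1; Pablo–Kofi: 1; Kofi–Ivy: 1.
All other pairs contribute 0.
Summing the contributions gives betweenness(Fay) = 3.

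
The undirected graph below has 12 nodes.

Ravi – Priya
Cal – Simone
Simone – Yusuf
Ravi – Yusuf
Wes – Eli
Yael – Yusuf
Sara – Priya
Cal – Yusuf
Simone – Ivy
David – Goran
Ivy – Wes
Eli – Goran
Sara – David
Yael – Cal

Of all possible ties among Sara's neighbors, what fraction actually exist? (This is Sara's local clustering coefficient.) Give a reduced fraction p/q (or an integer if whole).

0

Sara's neighbors: David and Priya (k = 2).
Possible neighbor pairs: C(2,2) = 1. Edges among them: none → e = 0.
Clustering(Sara) = 0/1.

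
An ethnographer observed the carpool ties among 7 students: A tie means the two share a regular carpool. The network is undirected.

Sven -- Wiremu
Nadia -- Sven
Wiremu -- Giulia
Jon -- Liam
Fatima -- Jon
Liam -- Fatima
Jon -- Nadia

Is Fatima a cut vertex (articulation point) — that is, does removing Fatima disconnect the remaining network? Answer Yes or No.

No

Even without Fatima, every remaining node can still reach every other (the residual graph is connected), so Fatima is not a cut vertex.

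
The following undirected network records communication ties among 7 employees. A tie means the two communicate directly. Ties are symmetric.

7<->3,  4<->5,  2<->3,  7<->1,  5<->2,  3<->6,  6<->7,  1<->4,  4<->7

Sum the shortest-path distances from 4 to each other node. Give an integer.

Distances from 4: 1:1, 2:2, 3:2, 5:1, 6:2, 7:1.
Sum = 1 + 2 + 2 + 1 + 2 + 1 = 9.

9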